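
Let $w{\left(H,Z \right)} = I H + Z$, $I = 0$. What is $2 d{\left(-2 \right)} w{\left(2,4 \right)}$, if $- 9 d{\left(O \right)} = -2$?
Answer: $\frac{16}{9} \approx 1.7778$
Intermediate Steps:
$d{\left(O \right)} = \frac{2}{9}$ ($d{\left(O \right)} = \left(- \frac{1}{9}\right) \left(-2\right) = \frac{2}{9}$)
$w{\left(H,Z \right)} = Z$ ($w{\left(H,Z \right)} = 0 H + Z = 0 + Z = Z$)
$2 d{\left(-2 \right)} w{\left(2,4 \right)} = 2 \cdot \frac{2}{9} \cdot 4 = \frac{4}{9} \cdot 4 = \frac{16}{9}$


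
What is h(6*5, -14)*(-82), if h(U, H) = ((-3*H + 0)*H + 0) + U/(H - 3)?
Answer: 822132/17 ≈ 48361.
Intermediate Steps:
h(U, H) = -3*H² + U/(-3 + H) (h(U, H) = ((-3*H)*H + 0) + U/(-3 + H) = (-3*H² + 0) + U/(-3 + H) = -3*H² + U/(-3 + H))
h(6*5, -14)*(-82) = ((6*5 - 3*(-14)³ + 9*(-14)²)/(-3 - 14))*(-82) = ((30 - 3*(-2744) + 9*196)/(-17))*(-82) = -(30 + 8232 + 1764)/17*(-82) = -1/17*10026*(-82) = -10026/17*(-82) = 822132/17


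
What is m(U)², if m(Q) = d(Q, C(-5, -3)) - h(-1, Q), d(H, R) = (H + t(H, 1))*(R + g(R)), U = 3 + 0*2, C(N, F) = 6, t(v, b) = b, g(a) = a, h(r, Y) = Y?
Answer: 2025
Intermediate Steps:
U = 3 (U = 3 + 0 = 3)
d(H, R) = 2*R*(1 + H) (d(H, R) = (H + 1)*(R + R) = (1 + H)*(2*R) = 2*R*(1 + H))
m(Q) = 12 + 11*Q (m(Q) = 2*6*(1 + Q) - Q = (12 + 12*Q) - Q = 12 + 11*Q)
m(U)² = (12 + 11*3)² = (12 + 33)² = 45² = 2025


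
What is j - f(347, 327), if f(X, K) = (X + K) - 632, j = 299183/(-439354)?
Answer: -18752051/439354 ≈ -42.681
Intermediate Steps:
j = -299183/439354 (j = 299183*(-1/439354) = -299183/439354 ≈ -0.68096)
f(X, K) = -632 + K + X (f(X, K) = (K + X) - 632 = -632 + K + X)
j - f(347, 327) = -299183/439354 - (-632 + 327 + 347) = -299183/439354 - 1*42 = -299183/439354 - 42 = -18752051/439354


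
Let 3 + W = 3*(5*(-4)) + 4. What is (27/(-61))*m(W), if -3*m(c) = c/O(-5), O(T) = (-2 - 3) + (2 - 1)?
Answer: 531/244 ≈ 2.1762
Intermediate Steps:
O(T) = -4 (O(T) = -5 + 1 = -4)
W = -59 (W = -3 + (3*(5*(-4)) + 4) = -3 + (3*(-20) + 4) = -3 + (-60 + 4) = -3 - 56 = -59)
m(c) = c/12 (m(c) = -c/(3*(-4)) = -c*(-1)/(3*4) = -(-1)*c/12 = c/12)
(27/(-61))*m(W) = (27/(-61))*((1/12)*(-59)) = (27*(-1/61))*(-59/12) = -27/61*(-59/12) = 531/244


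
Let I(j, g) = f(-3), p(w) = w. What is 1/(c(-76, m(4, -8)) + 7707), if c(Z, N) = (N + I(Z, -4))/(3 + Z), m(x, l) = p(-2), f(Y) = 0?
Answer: 73/562613 ≈ 0.00012975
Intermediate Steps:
I(j, g) = 0
m(x, l) = -2
c(Z, N) = N/(3 + Z) (c(Z, N) = (N + 0)/(3 + Z) = N/(3 + Z))
1/(c(-76, m(4, -8)) + 7707) = 1/(-2/(3 - 76) + 7707) = 1/(-2/(-73) + 7707) = 1/(-2*(-1/73) + 7707) = 1/(2/73 + 7707) = 1/(562613/73) = 73/562613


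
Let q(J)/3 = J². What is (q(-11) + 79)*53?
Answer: 23426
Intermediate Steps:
q(J) = 3*J²
(q(-11) + 79)*53 = (3*(-11)² + 79)*53 = (3*121 + 79)*53 = (363 + 79)*53 = 442*53 = 23426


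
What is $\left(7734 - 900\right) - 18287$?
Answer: $-11453$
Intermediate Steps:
$\left(7734 - 900\right) - 18287 = 6834 - 18287 = -11453$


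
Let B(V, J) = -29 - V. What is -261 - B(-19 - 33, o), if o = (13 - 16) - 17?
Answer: -284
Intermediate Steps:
o = -20 (o = -3 - 17 = -20)
-261 - B(-19 - 33, o) = -261 - (-29 - (-19 - 33)) = -261 - (-29 - 1*(-52)) = -261 - (-29 + 52) = -261 - 1*23 = -261 - 23 = -284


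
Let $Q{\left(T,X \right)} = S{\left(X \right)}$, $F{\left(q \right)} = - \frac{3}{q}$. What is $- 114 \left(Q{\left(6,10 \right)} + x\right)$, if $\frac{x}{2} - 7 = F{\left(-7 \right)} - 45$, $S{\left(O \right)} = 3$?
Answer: $\frac{57570}{7} \approx 8224.3$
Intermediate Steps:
$Q{\left(T,X \right)} = 3$
$x = - \frac{526}{7}$ ($x = 14 + 2 \left(- \frac{3}{-7} - 45\right) = 14 + 2 \left(\left(-3\right) \left(- \frac{1}{7}\right) - 45\right) = 14 + 2 \left(\frac{3}{7} - 45\right) = 14 + 2 \left(- \frac{312}{7}\right) = 14 - \frac{624}{7} = - \frac{526}{7} \approx -75.143$)
$- 114 \left(Q{\left(6,10 \right)} + x\right) = - 114 \left(3 - \frac{526}{7}\right) = \left(-114\right) \left(- \frac{505}{7}\right) = \frac{57570}{7}$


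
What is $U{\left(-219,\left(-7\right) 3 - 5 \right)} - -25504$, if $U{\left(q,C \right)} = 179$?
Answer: $25683$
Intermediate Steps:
$U{\left(-219,\left(-7\right) 3 - 5 \right)} - -25504 = 179 - -25504 = 179 + 25504 = 25683$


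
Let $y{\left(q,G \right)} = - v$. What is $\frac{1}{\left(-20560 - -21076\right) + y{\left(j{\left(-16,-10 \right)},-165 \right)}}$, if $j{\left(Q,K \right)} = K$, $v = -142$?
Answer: $\frac{1}{658} \approx 0.0015198$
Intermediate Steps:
$y{\left(q,G \right)} = 142$ ($y{\left(q,G \right)} = \left(-1\right) \left(-142\right) = 142$)
$\frac{1}{\left(-20560 - -21076\right) + y{\left(j{\left(-16,-10 \right)},-165 \right)}} = \frac{1}{\left(-20560 - -21076\right) + 142} = \frac{1}{\left(-20560 + 21076\right) + 142} = \frac{1}{516 + 142} = \frac{1}{658}$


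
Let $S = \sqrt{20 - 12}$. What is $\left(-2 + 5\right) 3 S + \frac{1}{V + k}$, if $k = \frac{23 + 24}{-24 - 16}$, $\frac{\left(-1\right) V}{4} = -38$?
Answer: $\frac{40}{6033} + 18 \sqrt{2} \approx 25.462$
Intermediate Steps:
$V = 152$ ($V = \left(-4\right) \left(-38\right) = 152$)
$k = - \frac{47}{40}$ ($k = \frac{47}{-40} = 47 \left(- \frac{1}{40}\right) = - \frac{47}{40} \approx -1.175$)
$S = 2 \sqrt{2}$ ($S = \sqrt{8} = 2 \sqrt{2} \approx 2.8284$)
$\left(-2 + 5\right) 3 S + \frac{1}{V + k} = \left(-2 + 5\right) 3 \cdot 2 \sqrt{2} + \frac{1}{152 - \frac{47}{40}} = 3 \cdot 3 \cdot 2 \sqrt{2} + \frac{1}{\frac{6033}{40}} = 9 \cdot 2 \sqrt{2} + \frac{40}{6033} = 18 \sqrt{2} + \frac{40}{6033} = \frac{40}{6033} + 18 \sqrt{2}$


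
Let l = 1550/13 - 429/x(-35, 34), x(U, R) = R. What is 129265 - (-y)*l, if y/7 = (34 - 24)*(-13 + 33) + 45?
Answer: 137951075/442 ≈ 3.1211e+5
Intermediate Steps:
y = 1715 (y = 7*((34 - 24)*(-13 + 33) + 45) = 7*(10*20 + 45) = 7*(200 + 45) = 7*245 = 1715)
l = 47123/442 (l = 1550/13 - 429/34 = 47123/442 ≈ 106.61)
129265 - (-y)*l = 129265 - (-1*1715)*47123/442 = 129265 - (-1715)*47123/442 = 129265 - 1*(-80815945/442) = 129265 + 80815945/442 = 137951075/442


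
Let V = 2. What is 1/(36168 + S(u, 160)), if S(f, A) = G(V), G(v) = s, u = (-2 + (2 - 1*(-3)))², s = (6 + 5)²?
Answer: 1/36289 ≈ 2.7557e-5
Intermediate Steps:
s = 121 (s = 11² = 121)
u = 9 (u = (-2 + (2 + 3))² = (-2 + 5)² = 3² = 9)
G(v) = 121
S(f, A) = 121
1/(36168 + S(u, 160)) = 1/(36168 + 121) = 1/36289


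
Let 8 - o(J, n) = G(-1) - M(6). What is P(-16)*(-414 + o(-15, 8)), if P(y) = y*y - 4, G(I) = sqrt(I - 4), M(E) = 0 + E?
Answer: -100800 - 252*I*sqrt(5) ≈ -1.008e+5 - 563.49*I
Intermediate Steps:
M(E) = E
G(I) = sqrt(-4 + I)
P(y) = -4 + y**2 (P(y) = y**2 - 4 = -4 + y**2)
o(J, n) = 14 - I*sqrt(5) (o(J, n) = 8 - (sqrt(-4 - 1) - 1*6) = 8 - (sqrt(-5) - 6) = 8 - (I*sqrt(5) - 6) = 8 - (-6 + I*sqrt(5)) = 8 + (6 - I*sqrt(5)) = 14 - I*sqrt(5))
P(-16)*(-414 + o(-15, 8)) = (-4 + (-16)**2)*(-414 + (14 - I*sqrt(5))) = (-4 + 256)*(-400 - I*sqrt(5)) = 252*(-400 - I*sqrt(5)) = -100800 - 252*I*sqrt(5)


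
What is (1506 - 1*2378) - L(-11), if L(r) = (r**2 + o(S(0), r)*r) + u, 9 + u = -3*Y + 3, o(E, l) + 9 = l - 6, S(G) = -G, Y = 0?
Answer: -1273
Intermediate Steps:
o(E, l) = -15 + l (o(E, l) = -9 + (l - 6) = -9 + (-6 + l) = -15 + l)
u = -6 (u = -9 + (-3*0 + 3) = -9 + (0 + 3) = -9 + 3 = -6)
L(r) = -6 + r**2 + r*(-15 + r) (L(r) = (r**2 + (-15 + r)*r) - 6 = (r**2 + r*(-15 + r)) - 6 = -6 + r**2 + r*(-15 + r))
(1506 - 1*2378) - L(-11) = (1506 - 1*2378) - (-6 + (-11)**2 - 11*(-15 - 11)) = (1506 - 2378) - (-6 + 121 - 11*(-26)) = -872 - (-6 + 121 + 286) = -872 - 1*401 = -872 - 401 = -1273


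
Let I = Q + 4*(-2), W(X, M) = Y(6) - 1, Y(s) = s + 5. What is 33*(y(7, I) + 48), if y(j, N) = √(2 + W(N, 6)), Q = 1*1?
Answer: 1584 + 66*√3 ≈ 1698.3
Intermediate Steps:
Q = 1
Y(s) = 5 + s
W(X, M) = 10 (W(X, M) = (5 + 6) - 1 = 11 - 1 = 10)
I = -7 (I = 1 + 4*(-2) = 1 - 8 = -7)
y(j, N) = 2*√3 (y(j, N) = √(2 + 10) = √12 = 2*√3)
33*(y(7, I) + 48) = 33*(2*√3 + 48) = 33*(48 + 2*√3) = 1584 + 66*√3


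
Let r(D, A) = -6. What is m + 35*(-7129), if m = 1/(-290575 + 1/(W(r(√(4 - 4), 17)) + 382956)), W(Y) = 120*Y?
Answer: -27713188335668221/111068225699 ≈ -2.4952e+5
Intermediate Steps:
m = -382236/111068225699 (m = 1/(-290575 + 1/(120*(-6) + 382956)) = 1/(-290575 + 1/(-720 + 382956)) = 1/(-290575 + 1/382236) = 1/(-111068225699/382236) = -382236/111068225699 ≈ -3.4415e-6)
m + 35*(-7129) = -382236/111068225699 + 35*(-7129) = -382236/111068225699 - 249515 = -27713188335668221/111068225699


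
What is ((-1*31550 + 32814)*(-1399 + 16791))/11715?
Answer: 19455488/11715 ≈ 1660.7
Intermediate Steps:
((-1*31550 + 32814)*(-1399 + 16791))/11715 = ((-31550 + 32814)*15392)*(1/11715) = (1264*15392)*(1/11715) = 19455488*(1/11715) = 19455488/11715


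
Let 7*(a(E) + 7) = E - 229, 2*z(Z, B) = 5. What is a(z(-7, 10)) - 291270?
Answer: -4078331/14 ≈ -2.9131e+5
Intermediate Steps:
z(Z, B) = 5/2 (z(Z, B) = (½)*5 = 5/2)
a(E) = -278/7 + E/7 (a(E) = -7 + (E - 229)/7 = -7 + (-229 + E)/7 = -7 + (-229/7 + E/7) = -278/7 + E/7)
a(z(-7, 10)) - 291270 = (-278/7 + (⅐)*(5/2)) - 291270 = (-278/7 + 5/14) - 291270 = -551/14 - 291270 = -4078331/14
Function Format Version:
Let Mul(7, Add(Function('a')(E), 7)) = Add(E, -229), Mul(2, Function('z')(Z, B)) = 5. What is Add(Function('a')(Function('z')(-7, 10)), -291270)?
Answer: Rational(-4078331, 14) ≈ -2.9131e+5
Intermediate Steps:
Function('z')(Z, B) = Rational(5, 2) (Function('z')(Z, B) = Mul(Rational(1, 2), 5) = Rational(5, 2))
Function('a')(E) = Add(Rational(-278, 7), Mul(Rational(1, 7), E)) (Function('a')(E) = Add(-7, Mul(Rational(1, 7), Add(E, -229))) = Add(-7, Mul(Rational(1, 7), Add(-229, E))) = Add(-7, Add(Rational(-229, 7), Mul(Rational(1, 7), E))) = Add(Rational(-278, 7), Mul(Rational(1, 7), E)))
Add(Function('a')(Function('z')(-7, 10)), -291270) = Add(Add(Rational(-278, 7), Mul(Rational(1, 7), Rational(5, 2))), -291270) = Add(Add(Rational(-278, 7), Rational(5, 14)), -291270) = Add(Rational(-551, 14), -291270) = Rational(-4078331, 14)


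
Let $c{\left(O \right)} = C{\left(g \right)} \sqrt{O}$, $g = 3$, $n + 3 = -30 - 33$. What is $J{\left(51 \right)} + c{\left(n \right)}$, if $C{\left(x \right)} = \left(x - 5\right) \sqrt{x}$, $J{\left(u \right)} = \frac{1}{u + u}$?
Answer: $\frac{1}{102} - 6 i \sqrt{22} \approx 0.0098039 - 28.142 i$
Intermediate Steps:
$n = -66$ ($n = -3 - 63 = -66$)
$J{\left(u \right)} = \frac{1}{2 u}$
$C{\left(x \right)} = \sqrt{x} \left(-5 + x\right)$ ($C{\left(x \right)} = \left(-5 + x\right) \sqrt{x} = \sqrt{x} \left(-5 + x\right)$)
$c{\left(O \right)} = - 2 \sqrt{3} \sqrt{O}$ ($c{\left(O \right)} = \sqrt{3} \left(-5 + 3\right) \sqrt{O} = \sqrt{3} \left(-2\right) \sqrt{O} = - 2 \sqrt{3} \sqrt{O}$)
$J{\left(51 \right)} + c{\left(n \right)} = \frac{1}{2 \cdot 51} - 2 \sqrt{3} \sqrt{-66} = \frac{1}{2} \cdot \frac{1}{51} - 2 \sqrt{3} i \sqrt{66} = \frac{1}{102} - 6 i \sqrt{22}$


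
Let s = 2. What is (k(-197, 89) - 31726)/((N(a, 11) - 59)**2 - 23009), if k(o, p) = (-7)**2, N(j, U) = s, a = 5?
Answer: 31677/19760 ≈ 1.6031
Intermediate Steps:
N(j, U) = 2
k(o, p) = 49
(k(-197, 89) - 31726)/((N(a, 11) - 59)**2 - 23009) = (49 - 31726)/((2 - 59)**2 - 23009) = -31677/((-57)**2 - 23009) = -31677/(3249 - 23009) = -31677/(-19760) = -31677*(-1/19760) = 31677/19760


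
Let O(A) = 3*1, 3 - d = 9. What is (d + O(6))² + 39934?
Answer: 39943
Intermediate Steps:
d = -6 (d = 3 - 1*9 = 3 - 9 = -6)
O(A) = 3
(d + O(6))² + 39934 = (-6 + 3)² + 39934 = (-3)² + 39934 = 9 + 39934 = 39943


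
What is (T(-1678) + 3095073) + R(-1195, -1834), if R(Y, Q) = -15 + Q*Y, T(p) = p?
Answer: 5285010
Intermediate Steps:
(T(-1678) + 3095073) + R(-1195, -1834) = (-1678 + 3095073) + (-15 - 1834*(-1195)) = 3093395 + (-15 + 2191630) = 3093395 + 2191615 = 5285010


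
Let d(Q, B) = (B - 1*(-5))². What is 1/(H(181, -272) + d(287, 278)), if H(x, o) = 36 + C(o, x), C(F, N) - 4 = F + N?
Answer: 1/80038 ≈ 1.2494e-5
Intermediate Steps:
C(F, N) = 4 + F + N (C(F, N) = 4 + (F + N) = 4 + F + N)
H(x, o) = 40 + o + x (H(x, o) = 36 + (4 + o + x) = 40 + o + x)
d(Q, B) = (5 + B)² (d(Q, B) = (B + 5)² = (5 + B)²)
1/(H(181, -272) + d(287, 278)) = 1/((40 - 272 + 181) + (5 + 278)²) = 1/(-51 + 283²) = 1/(-51 + 80089) = 1/80038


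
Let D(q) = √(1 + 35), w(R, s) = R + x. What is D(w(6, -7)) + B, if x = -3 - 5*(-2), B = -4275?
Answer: -4269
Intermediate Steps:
x = 7 (x = -3 + 10 = 7)
w(R, s) = 7 + R (w(R, s) = R + 7 = 7 + R)
D(q) = 6 (D(q) = √36 = 6)
D(w(6, -7)) + B = 6 - 4275 = -4269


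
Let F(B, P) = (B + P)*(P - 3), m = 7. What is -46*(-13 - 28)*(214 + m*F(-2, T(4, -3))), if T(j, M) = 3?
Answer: 403604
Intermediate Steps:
F(B, P) = (-3 + P)*(B + P) (F(B, P) = (B + P)*(-3 + P) = (-3 + P)*(B + P))
-46*(-13 - 28)*(214 + m*F(-2, T(4, -3))) = -46*(-13 - 28)*(214 + 7*(3² - 3*(-2) - 3*3 - 2*3)) = -(-1886)*(214 + 7*(9 + 6 - 9 - 6)) = -(-1886)*(214 + 7*0) = -(-1886)*(214 + 0) = -(-1886)*214 = -46*(-8774) = 403604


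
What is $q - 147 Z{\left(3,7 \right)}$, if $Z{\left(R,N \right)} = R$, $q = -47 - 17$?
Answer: $-505$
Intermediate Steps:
$q = -64$ ($q = -47 - 17 = -64$)
$q - 147 Z{\left(3,7 \right)} = -64 - 441 = -505$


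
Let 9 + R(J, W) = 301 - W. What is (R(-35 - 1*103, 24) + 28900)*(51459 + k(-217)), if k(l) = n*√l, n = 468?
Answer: 1500956112 + 13650624*I*√217 ≈ 1.501e+9 + 2.0109e+8*I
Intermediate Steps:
k(l) = 468*√l
R(J, W) = 292 - W (R(J, W) = -9 + (301 - W) = 292 - W)
(R(-35 - 1*103, 24) + 28900)*(51459 + k(-217)) = ((292 - 1*24) + 28900)*(51459 + 468*√(-217)) = ((292 - 24) + 28900)*(51459 + 468*(I*√217)) = (268 + 28900)*(51459 + 468*I*√217) = 29168*(51459 + 468*I*√217) = 1500956112 + 13650624*I*√217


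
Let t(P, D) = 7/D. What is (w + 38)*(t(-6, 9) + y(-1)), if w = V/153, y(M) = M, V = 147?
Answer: -3974/459 ≈ -8.6580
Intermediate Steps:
w = 49/51 (w = 147/153 = 147*(1/153) = 49/51 ≈ 0.96078)
(w + 38)*(t(-6, 9) + y(-1)) = (49/51 + 38)*(7/9 - 1) = 1987*(7*(⅑) - 1)/51 = 1987*(7/9 - 1)/51 = (1987/51)*(-2/9) = -3974/459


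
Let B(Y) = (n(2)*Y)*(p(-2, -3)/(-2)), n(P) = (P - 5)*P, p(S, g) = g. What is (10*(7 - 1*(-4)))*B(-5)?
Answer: 4950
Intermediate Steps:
n(P) = P*(-5 + P) (n(P) = (-5 + P)*P = P*(-5 + P))
B(Y) = -9*Y (B(Y) = ((2*(-5 + 2))*Y)*(-3/(-2)) = ((2*(-3))*Y)*(-3*(-1/2)) = -6*Y*(3/2) = -9*Y)
(10*(7 - 1*(-4)))*B(-5) = (10*(7 - 1*(-4)))*(-9*(-5)) = (10*(7 + 4))*45 = (10*11)*45 = 110*45 = 4950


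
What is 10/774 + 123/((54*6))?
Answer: 1823/4644 ≈ 0.39255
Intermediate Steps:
10/774 + 123/((54*6)) = 10*(1/774) + 123/324 = 5/387 + 123*(1/324) = 5/387 + 41/108 = 1823/4644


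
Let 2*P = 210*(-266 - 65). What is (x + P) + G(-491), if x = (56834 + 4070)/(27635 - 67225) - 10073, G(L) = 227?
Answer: -882907247/19795 ≈ -44603.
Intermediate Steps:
P = -34755 (P = (210*(-266 - 65))/2 = (210*(-331))/2 = (½)*(-69510) = -34755)
x = -199425487/19795 (x = 60904/(-39590) - 10073 = 60904*(-1/39590) - 10073 = -30452/19795 - 10073 = -199425487/19795 ≈ -10075.)
(x + P) + G(-491) = (-199425487/19795 - 34755) + 227 = -887400712/19795 + 227 = -882907247/19795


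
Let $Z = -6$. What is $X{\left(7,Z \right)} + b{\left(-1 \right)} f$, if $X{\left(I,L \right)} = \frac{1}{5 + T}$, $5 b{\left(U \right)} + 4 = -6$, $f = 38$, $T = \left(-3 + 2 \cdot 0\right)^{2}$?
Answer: $- \frac{1063}{14} \approx -75.929$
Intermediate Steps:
$T = 9$ ($T = \left(-3 + 0\right)^{2} = \left(-3\right)^{2} = 9$)
$b{\left(U \right)} = -2$ ($b{\left(U \right)} = - \frac{4}{5} + \frac{1}{5} \left(-6\right) = - \frac{4}{5} - \frac{6}{5} = -2$)
$X{\left(I,L \right)} = \frac{1}{14}$ ($X{\left(I,L \right)} = \frac{1}{5 + 9} = \frac{1}{14}$)
$X{\left(7,Z \right)} + b{\left(-1 \right)} f = \frac{1}{14} - 76 = - \frac{1063}{14}$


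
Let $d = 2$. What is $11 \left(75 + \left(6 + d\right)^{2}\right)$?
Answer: $1529$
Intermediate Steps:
$11 \left(75 + \left(6 + d\right)^{2}\right) = 11 \left(75 + \left(6 + 2\right)^{2}\right) = 11 \left(75 + 8^{2}\right) = 11 \left(75 + 64\right) = 11 \cdot 139 = 1529$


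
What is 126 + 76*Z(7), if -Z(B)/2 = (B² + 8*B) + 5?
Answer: -16594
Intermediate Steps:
Z(B) = -10 - 16*B - 2*B² (Z(B) = -2*((B² + 8*B) + 5) = -2*(5 + B² + 8*B) = -10 - 16*B - 2*B²)
126 + 76*Z(7) = 126 + 76*(-10 - 16*7 - 2*7²) = 126 + 76*(-10 - 112 - 2*49) = 126 + 76*(-10 - 112 - 98) = 126 + 76*(-220) = 126 - 16720 = -16594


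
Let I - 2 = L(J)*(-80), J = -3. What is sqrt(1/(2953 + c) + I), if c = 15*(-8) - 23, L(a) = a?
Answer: sqrt(1910859010)/2810 ≈ 15.556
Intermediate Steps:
I = 242 (I = 2 - 3*(-80) = 2 + 240 = 242)
c = -143 (c = -120 - 23 = -143)
sqrt(1/(2953 + c) + I) = sqrt(1/(2953 - 143) + 242) = sqrt(1/2810 + 242) = sqrt(680021/2810) = sqrt(1910859010)/2810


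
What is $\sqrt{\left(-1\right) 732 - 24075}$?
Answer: $i \sqrt{24807} \approx 157.5 i$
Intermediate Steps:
$\sqrt{\left(-1\right) 732 - 24075} = \sqrt{-732 - 24075} = \sqrt{-24807} = i \sqrt{24807}$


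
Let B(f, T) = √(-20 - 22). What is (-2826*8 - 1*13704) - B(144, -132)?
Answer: -36312 - I*√42 ≈ -36312.0 - 6.4807*I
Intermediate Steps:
B(f, T) = I*√42 (B(f, T) = √(-42) = I*√42)
(-2826*8 - 1*13704) - B(144, -132) = (-2826*8 - 1*13704) - I*√42 = (-22608 - 13704) - I*√42 = -36312 - I*√42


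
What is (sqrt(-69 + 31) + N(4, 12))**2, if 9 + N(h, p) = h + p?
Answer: (7 + I*sqrt(38))**2 ≈ 11.0 + 86.302*I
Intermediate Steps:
N(h, p) = -9 + h + p (N(h, p) = -9 + (h + p) = -9 + h + p)
(sqrt(-69 + 31) + N(4, 12))**2 = (sqrt(-69 + 31) + (-9 + 4 + 12))**2 = (sqrt(-38) + 7)**2 = (I*sqrt(38) + 7)**2 = (7 + I*sqrt(38))**2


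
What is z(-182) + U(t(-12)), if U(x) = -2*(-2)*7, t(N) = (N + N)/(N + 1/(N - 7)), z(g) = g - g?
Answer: 28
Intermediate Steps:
z(g) = 0
t(N) = 2*N/(N + 1/(-7 + N)) (t(N) = (2*N)/(N + 1/(-7 + N)) = 2*N/(N + 1/(-7 + N)))
U(x) = 28 (U(x) = 4*7 = 28)
z(-182) + U(t(-12)) = 0 + 28 = 28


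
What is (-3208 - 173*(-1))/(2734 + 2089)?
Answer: -3035/4823 ≈ -0.62928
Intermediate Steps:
(-3208 - 173*(-1))/(2734 + 2089) = (-3208 + 173)/4823 = -3035*1/4823 = -3035/4823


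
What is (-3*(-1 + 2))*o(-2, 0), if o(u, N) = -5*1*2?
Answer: 30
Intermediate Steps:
o(u, N) = -10 (o(u, N) = -5*2 = -10)
(-3*(-1 + 2))*o(-2, 0) = -3*(-1 + 2)*(-10) = -3*1*(-10) = -3*(-10) = 30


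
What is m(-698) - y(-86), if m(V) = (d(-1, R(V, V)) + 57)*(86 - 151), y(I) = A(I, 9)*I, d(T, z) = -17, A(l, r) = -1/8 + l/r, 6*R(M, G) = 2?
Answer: -123571/36 ≈ -3432.5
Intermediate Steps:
R(M, G) = ⅓ (R(M, G) = (⅙)*2 = ⅓)
A(l, r) = -⅛ + l/r (A(l, r) = -1*⅛ + l/r = -⅛ + l/r)
y(I) = I*(-⅛ + I/9) (y(I) = ((I - ⅛*9)/9)*I = ((I - 9/8)/9)*I = ((-9/8 + I)/9)*I = (-⅛ + I/9)*I = I*(-⅛ + I/9))
m(V) = -2600 (m(V) = (-17 + 57)*(86 - 151) = 40*(-65) = -2600)
m(-698) - y(-86) = -2600 - (-86)*(-9 + 8*(-86))/72 = -2600 - (-86)*(-9 - 688)/72 = -2600 - (-86)*(-697)/72 = -2600 - 1*29971/36 = -2600 - 29971/36 = -123571/36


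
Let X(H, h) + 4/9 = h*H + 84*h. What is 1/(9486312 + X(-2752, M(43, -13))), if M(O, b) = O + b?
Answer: 9/84656444 ≈ 1.0631e-7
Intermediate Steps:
X(H, h) = -4/9 + 84*h + H*h (X(H, h) = -4/9 + (h*H + 84*h) = -4/9 + (H*h + 84*h) = -4/9 + (84*h + H*h) = -4/9 + 84*h + H*h)
1/(9486312 + X(-2752, M(43, -13))) = 1/(9486312 + (-4/9 + 84*(43 - 13) - 2752*(43 - 13))) = 1/(9486312 + (-4/9 + 84*30 - 2752*30)) = 1/(9486312 + (-4/9 + 2520 - 82560)) = 1/(9486312 - 720364/9) = 1/(84656444/9) = 9/84656444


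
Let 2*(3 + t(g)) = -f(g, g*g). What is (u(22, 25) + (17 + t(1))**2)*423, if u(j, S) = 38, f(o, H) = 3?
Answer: 328671/4 ≈ 82168.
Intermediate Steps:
t(g) = -9/2 (t(g) = -3 + (-1*3)/2 = -3 + (1/2)*(-3) = -3 - 3/2 = -9/2)
(u(22, 25) + (17 + t(1))**2)*423 = (38 + (17 - 9/2)**2)*423 = (38 + (25/2)**2)*423 = (38 + 625/4)*423 = (777/4)*423 = 328671/4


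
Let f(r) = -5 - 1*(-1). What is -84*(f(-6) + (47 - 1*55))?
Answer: 1008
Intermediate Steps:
f(r) = -4 (f(r) = -5 + 1 = -4)
-84*(f(-6) + (47 - 1*55)) = -84*(-4 + (47 - 1*55)) = -84*(-4 + (47 - 55)) = -84*(-4 - 8) = -84*(-12) = 1008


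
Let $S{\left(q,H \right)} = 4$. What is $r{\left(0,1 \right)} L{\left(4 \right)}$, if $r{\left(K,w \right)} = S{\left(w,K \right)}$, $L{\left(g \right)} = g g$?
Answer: $64$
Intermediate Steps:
$L{\left(g \right)} = g^{2}$
$r{\left(K,w \right)} = 4$
$r{\left(0,1 \right)} L{\left(4 \right)} = 4 \cdot 4^{2} = 4 \cdot 16 = 64$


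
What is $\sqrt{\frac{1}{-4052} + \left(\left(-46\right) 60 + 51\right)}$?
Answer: $\frac{i \sqrt{11119568297}}{2026} \approx 52.048 i$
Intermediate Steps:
$\sqrt{\frac{1}{-4052} + \left(\left(-46\right) 60 + 51\right)} = \sqrt{- \frac{1}{4052} + \left(-2760 + 51\right)} = \sqrt{- \frac{1}{4052} - 2709} = \sqrt{- \frac{10976869}{4052}} = \frac{i \sqrt{11119568297}}{2026}$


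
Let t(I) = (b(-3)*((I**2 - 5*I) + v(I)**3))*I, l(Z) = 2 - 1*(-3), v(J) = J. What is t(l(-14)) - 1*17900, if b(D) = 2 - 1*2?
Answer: -17900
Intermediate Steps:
b(D) = 0 (b(D) = 2 - 2 = 0)
l(Z) = 5 (l(Z) = 2 + 3 = 5)
t(I) = 0 (t(I) = (0*((I**2 - 5*I) + I**3))*I = (0*(I**2 + I**3 - 5*I))*I = 0*I = 0)
t(l(-14)) - 1*17900 = 0 - 1*17900 = 0 - 17900 = -17900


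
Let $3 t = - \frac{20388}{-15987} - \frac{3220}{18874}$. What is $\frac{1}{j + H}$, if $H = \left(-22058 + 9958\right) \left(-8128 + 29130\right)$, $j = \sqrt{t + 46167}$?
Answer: $- \frac{2555969666361320}{649533746687873006650371} - \frac{73 \sqrt{21910321419884365}}{3247668733439365033251855} \approx -3.9351 \cdot 10^{-9}$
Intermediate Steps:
$t = \frac{18518054}{50289773}$ ($t = \frac{- \frac{20388}{-15987} - \frac{3220}{18874}}{3} = \frac{\left(-20388\right) \left(- \frac{1}{15987}\right) - \frac{1610}{9437}}{3} = \frac{\frac{6796}{5329} - \frac{1610}{9437}}{3} = \frac{1}{3} \cdot \frac{55554162}{50289773} = \frac{18518054}{50289773} \approx 0.36823$)
$j = \frac{\sqrt{21910321419884365}}{688901}$ ($j = \sqrt{\frac{18518054}{50289773} + 46167} = \sqrt{\frac{2321746468145}{50289773}} = \frac{\sqrt{21910321419884365}}{688901} \approx 214.87$)
$H = -254124200$ ($H = \left(-12100\right) 21002 = -254124200$)
$\frac{1}{j + H} = \frac{1}{\frac{\sqrt{21910321419884365}}{688901} - 254124200} = \frac{1}{-254124200 + \frac{\sqrt{21910321419884365}}{688901}}$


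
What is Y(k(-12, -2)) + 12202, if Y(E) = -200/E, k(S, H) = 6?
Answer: 36506/3 ≈ 12169.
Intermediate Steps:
Y(k(-12, -2)) + 12202 = -200/6 + 12202 = -200*⅙ + 12202 = -100/3 + 12202 = 36506/3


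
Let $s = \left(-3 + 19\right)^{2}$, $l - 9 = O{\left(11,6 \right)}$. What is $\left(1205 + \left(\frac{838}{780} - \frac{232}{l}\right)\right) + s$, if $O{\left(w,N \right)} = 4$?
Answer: $\frac{563249}{390} \approx 1444.2$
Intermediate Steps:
$l = 13$ ($l = 9 + 4 = 13$)
$s = 256$ ($s = 16^{2} = 256$)
$\left(1205 + \left(\frac{838}{780} - \frac{232}{l}\right)\right) + s = \left(1205 + \left(\frac{838}{780} - \frac{232}{13}\right)\right) + 256 = \left(1205 + \left(838 \cdot \frac{1}{780} - \frac{232}{13}\right)\right) + 256 = \left(1205 + \left(\frac{419}{390} - \frac{232}{13}\right)\right) + 256 = \left(1205 - \frac{6541}{390}\right) + 256 = \frac{463409}{390} + 256 = \frac{563249}{390}$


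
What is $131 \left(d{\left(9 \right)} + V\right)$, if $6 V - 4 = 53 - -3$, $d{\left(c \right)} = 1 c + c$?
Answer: $3668$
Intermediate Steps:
$d{\left(c \right)} = 2 c$ ($d{\left(c \right)} = c + c = 2 c$)
$V = 10$ ($V = \frac{2}{3} + \frac{53 - -3}{6} = \frac{2}{3} + \frac{53 + 3}{6} = \frac{2}{3} + \frac{1}{6} \cdot 56 = \frac{2}{3} + \frac{28}{3} = 10$)
$131 \left(d{\left(9 \right)} + V\right) = 131 \left(2 \cdot 9 + 10\right) = 131 \left(18 + 10\right) = 131 \cdot 28 = 3668$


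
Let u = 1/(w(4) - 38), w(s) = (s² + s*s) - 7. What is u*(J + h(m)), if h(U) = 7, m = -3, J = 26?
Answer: -33/13 ≈ -2.5385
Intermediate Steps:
w(s) = -7 + 2*s² (w(s) = (s² + s²) - 7 = 2*s² - 7 = -7 + 2*s²)
u = -1/13 (u = 1/((-7 + 2*4²) - 38) = 1/((-7 + 2*16) - 38) = 1/((-7 + 32) - 38) = 1/(25 - 38) = 1/(-13) = -1/13 ≈ -0.076923)
u*(J + h(m)) = -(26 + 7)/13 = -1/13*33 = -33/13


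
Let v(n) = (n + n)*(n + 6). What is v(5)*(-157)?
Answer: -17270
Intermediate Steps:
v(n) = 2*n*(6 + n) (v(n) = (2*n)*(6 + n) = 2*n*(6 + n))
v(5)*(-157) = (2*5*(6 + 5))*(-157) = (2*5*11)*(-157) = 110*(-157) = -17270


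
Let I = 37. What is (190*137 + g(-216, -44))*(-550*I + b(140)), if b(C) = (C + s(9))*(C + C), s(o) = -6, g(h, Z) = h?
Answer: 443226380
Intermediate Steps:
b(C) = 2*C*(-6 + C) (b(C) = (C - 6)*(C + C) = (-6 + C)*(2*C) = 2*C*(-6 + C))
(190*137 + g(-216, -44))*(-550*I + b(140)) = (190*137 - 216)*(-550*37 + 2*140*(-6 + 140)) = (26030 - 216)*(-20350 + 2*140*134) = 25814*(-20350 + 37520) = 25814*17170 = 443226380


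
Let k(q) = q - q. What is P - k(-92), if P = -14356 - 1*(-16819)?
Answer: 2463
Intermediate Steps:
k(q) = 0
P = 2463 (P = -14356 + 16819 = 2463)
P - k(-92) = 2463 - 1*0 = 2463 + 0 = 2463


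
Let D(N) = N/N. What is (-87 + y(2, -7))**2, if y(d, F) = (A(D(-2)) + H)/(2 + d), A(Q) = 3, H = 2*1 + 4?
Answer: 114921/16 ≈ 7182.6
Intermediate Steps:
H = 6 (H = 2 + 4 = 6)
D(N) = 1
y(d, F) = 9/(2 + d) (y(d, F) = (3 + 6)/(2 + d) = 9/(2 + d))
(-87 + y(2, -7))**2 = (-87 + 9/(2 + 2))**2 = (-87 + 9/4)**2 = (-339/4)**2 = 114921/16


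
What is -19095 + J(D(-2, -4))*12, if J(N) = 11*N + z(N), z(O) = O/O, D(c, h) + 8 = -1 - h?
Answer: -19743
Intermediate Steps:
D(c, h) = -9 - h (D(c, h) = -8 + (-1 - h) = -9 - h)
z(O) = 1
J(N) = 1 + 11*N (J(N) = 11*N + 1 = 1 + 11*N)
-19095 + J(D(-2, -4))*12 = -19095 + (1 + 11*(-9 - 1*(-4)))*12 = -19095 + (1 + 11*(-9 + 4))*12 = -19095 + (1 + 11*(-5))*12 = -19095 + (1 - 55)*12 = -19095 - 54*12 = -19095 - 648 = -19743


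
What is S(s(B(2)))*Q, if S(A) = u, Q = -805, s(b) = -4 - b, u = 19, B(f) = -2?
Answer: -15295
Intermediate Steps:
S(A) = 19
S(s(B(2)))*Q = 19*(-805) = -15295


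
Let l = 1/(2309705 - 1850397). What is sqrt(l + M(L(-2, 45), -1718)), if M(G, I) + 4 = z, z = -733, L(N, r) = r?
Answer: I*sqrt(38870087195865)/229654 ≈ 27.148*I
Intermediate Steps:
M(G, I) = -737 (M(G, I) = -4 - 733 = -737)
l = 1/459308 ≈ 2.1772e-6
sqrt(l + M(L(-2, 45), -1718)) = sqrt(1/459308 - 737) = sqrt(-338509995/459308) = I*sqrt(38870087195865)/229654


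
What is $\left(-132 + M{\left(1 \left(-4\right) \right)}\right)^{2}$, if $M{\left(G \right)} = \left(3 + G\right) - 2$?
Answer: $18225$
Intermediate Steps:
$M{\left(G \right)} = 1 + G$
$\left(-132 + M{\left(1 \left(-4\right) \right)}\right)^{2} = \left(-132 + \left(1 + 1 \left(-4\right)\right)\right)^{2} = \left(-132 + \left(1 - 4\right)\right)^{2} = \left(-132 - 3\right)^{2} = \left(-135\right)^{2} = 18225$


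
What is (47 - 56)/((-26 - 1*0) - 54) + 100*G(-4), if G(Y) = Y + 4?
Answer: 9/80 ≈ 0.11250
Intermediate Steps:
G(Y) = 4 + Y
(47 - 56)/((-26 - 1*0) - 54) + 100*G(-4) = (47 - 56)/((-26 - 1*0) - 54) + 100*(4 - 4) = -9/((-26 + 0) - 54) + 100*0 = -9/(-26 - 54) + 0 = -9/(-80) + 0 = -9*(-1/80) + 0 = 9/80 + 0 = 9/80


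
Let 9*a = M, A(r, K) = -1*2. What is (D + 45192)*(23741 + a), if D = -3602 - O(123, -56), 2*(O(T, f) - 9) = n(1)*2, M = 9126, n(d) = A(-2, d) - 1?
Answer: 1029411920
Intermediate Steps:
A(r, K) = -2
n(d) = -3 (n(d) = -2 - 1 = -3)
O(T, f) = 6 (O(T, f) = 9 + (-3*2)/2 = 9 + (½)*(-6) = 9 - 3 = 6)
a = 1014 (a = (⅑)*9126 = 1014)
D = -3608 (D = -3602 - 1*6 = -3602 - 6 = -3608)
(D + 45192)*(23741 + a) = (-3608 + 45192)*(23741 + 1014) = 41584*24755 = 1029411920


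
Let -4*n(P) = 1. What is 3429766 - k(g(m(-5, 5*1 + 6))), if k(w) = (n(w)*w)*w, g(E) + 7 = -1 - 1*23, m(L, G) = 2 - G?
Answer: 13720025/4 ≈ 3.4300e+6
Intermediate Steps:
n(P) = -¼ (n(P) = -¼*1 = -¼)
g(E) = -31 (g(E) = -7 + (-1 - 1*23) = -7 + (-1 - 23) = -7 - 24 = -31)
k(w) = -w²/4 (k(w) = (-w/4)*w = -w²/4)
3429766 - k(g(m(-5, 5*1 + 6))) = 3429766 - (-1)*(-31)²/4 = 3429766 - (-1)*961/4 = 3429766 - 1*(-961/4) = 3429766 + 961/4 = 13720025/4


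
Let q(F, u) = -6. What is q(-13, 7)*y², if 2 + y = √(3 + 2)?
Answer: -54 + 24*√5 ≈ -0.33437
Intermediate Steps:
y = -2 + √5 (y = -2 + √(3 + 2) = -2 + √5 ≈ 0.23607)
q(-13, 7)*y² = -6*(-2 + √5)²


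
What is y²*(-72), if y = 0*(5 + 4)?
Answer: 0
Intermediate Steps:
y = 0 (y = 0*9 = 0)
y²*(-72) = 0²*(-72) = 0*(-72) = 0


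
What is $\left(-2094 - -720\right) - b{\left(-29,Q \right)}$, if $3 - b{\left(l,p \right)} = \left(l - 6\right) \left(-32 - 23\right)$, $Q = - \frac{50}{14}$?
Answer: $548$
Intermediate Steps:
$Q = - \frac{25}{7}$ ($Q = \left(-50\right) \frac{1}{14} = - \frac{25}{7} \approx -3.5714$)
$b{\left(l,p \right)} = -327 + 55 l$ ($b{\left(l,p \right)} = 3 - \left(l - 6\right) \left(-32 - 23\right) = 3 - \left(-6 + l\right) \left(-55\right) = 3 - \left(330 - 55 l\right) = 3 + \left(-330 + 55 l\right) = -327 + 55 l$)
$\left(-2094 - -720\right) - b{\left(-29,Q \right)} = \left(-2094 - -720\right) - \left(-327 + 55 \left(-29\right)\right) = \left(-2094 + 720\right) - \left(-327 - 1595\right) = -1374 - -1922 = -1374 + 1922 = 548$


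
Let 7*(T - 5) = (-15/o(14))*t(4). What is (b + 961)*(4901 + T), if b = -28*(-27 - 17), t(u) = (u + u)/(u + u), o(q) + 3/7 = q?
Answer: 204411723/19 ≈ 1.0759e+7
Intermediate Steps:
o(q) = -3/7 + q
t(u) = 1 (t(u) = (2*u)/((2*u)) = (2*u)*(1/(2*u)) = 1)
b = 1232 (b = -28*(-44) = 1232)
T = 92/19 (T = 5 + (-15/(-3/7 + 14)*1)/7 = 5 + (-15/95/7*1)/7 = 5 + (-15*7/95*1)/7 = 5 + (-21/19*1)/7 = 5 + (⅐)*(-21/19) = 5 - 3/19 = 92/19 ≈ 4.8421)
(b + 961)*(4901 + T) = (1232 + 961)*(4901 + 92/19) = 2193*(93211/19) = 204411723/19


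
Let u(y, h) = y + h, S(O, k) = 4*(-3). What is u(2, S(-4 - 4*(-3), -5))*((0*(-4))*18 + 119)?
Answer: -1190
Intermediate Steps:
S(O, k) = -12
u(y, h) = h + y
u(2, S(-4 - 4*(-3), -5))*((0*(-4))*18 + 119) = (-12 + 2)*((0*(-4))*18 + 119) = -10*(0*18 + 119) = -10*(0 + 119) = -10*119 = -1190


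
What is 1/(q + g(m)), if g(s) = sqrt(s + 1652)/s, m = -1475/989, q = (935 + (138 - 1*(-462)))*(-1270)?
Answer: -71885968750/140138101752324837 + 25*sqrt(1614397117)/140138101752324837 ≈ -5.1296e-7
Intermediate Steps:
q = -1949450 (q = (935 + (138 + 462))*(-1270) = (935 + 600)*(-1270) = 1535*(-1270) = -1949450)
m = -1475/989 (m = -1475*1/989 = -1475/989 ≈ -1.4914)
g(s) = sqrt(1652 + s)/s
1/(q + g(m)) = 1/(-1949450 + sqrt(1652 - 1475/989)/(-1475/989)) = 1/(-1949450 - sqrt(1614397117)/1475)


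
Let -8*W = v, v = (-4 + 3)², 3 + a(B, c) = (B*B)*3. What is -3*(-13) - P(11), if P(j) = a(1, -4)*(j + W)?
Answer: 39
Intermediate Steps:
a(B, c) = -3 + 3*B² (a(B, c) = -3 + (B*B)*3 = -3 + B²*3 = -3 + 3*B²)
v = 1 (v = (-1)² = 1)
W = -⅛ (W = -⅛*1 = -⅛ ≈ -0.12500)
P(j) = 0 (P(j) = (-3 + 3*1²)*(j - ⅛) = (-3 + 3*1)*(-⅛ + j) = (-3 + 3)*(-⅛ + j) = 0*(-⅛ + j) = 0)
-3*(-13) - P(11) = -3*(-13) - 1*0 = 39 + 0 = 39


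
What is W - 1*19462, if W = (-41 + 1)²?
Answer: -17862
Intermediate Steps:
W = 1600 (W = (-40)² = 1600)
W - 1*19462 = 1600 - 1*19462 = 1600 - 19462 = -17862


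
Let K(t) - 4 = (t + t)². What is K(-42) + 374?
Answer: 7434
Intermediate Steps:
K(t) = 4 + 4*t² (K(t) = 4 + (t + t)² = 4 + (2*t)² = 4 + 4*t²)
K(-42) + 374 = (4 + 4*(-42)²) + 374 = (4 + 4*1764) + 374 = (4 + 7056) + 374 = 7060 + 374 = 7434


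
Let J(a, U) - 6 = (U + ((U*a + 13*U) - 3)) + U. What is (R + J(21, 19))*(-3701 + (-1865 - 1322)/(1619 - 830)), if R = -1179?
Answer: 479417264/263 ≈ 1.8229e+6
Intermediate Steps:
J(a, U) = 3 + 15*U + U*a (J(a, U) = 6 + ((U + ((U*a + 13*U) - 3)) + U) = 6 + ((U + ((13*U + U*a) - 3)) + U) = 6 + ((U + (-3 + 13*U + U*a)) + U) = 6 + ((-3 + 14*U + U*a) + U) = 6 + (-3 + 15*U + U*a) = 3 + 15*U + U*a)
(R + J(21, 19))*(-3701 + (-1865 - 1322)/(1619 - 830)) = (-1179 + (3 + 15*19 + 19*21))*(-3701 + (-1865 - 1322)/(1619 - 830)) = (-1179 + (3 + 285 + 399))*(-3701 - 3187/789) = (-1179 + 687)*(-3701 - 3187*1/789) = -492*(-3701 - 3187/789) = -492*(-2923276/789) = 479417264/263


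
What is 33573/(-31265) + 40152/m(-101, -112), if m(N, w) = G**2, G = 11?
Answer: 1251289947/3783065 ≈ 330.76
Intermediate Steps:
m(N, w) = 121 (m(N, w) = 11**2 = 121)
33573/(-31265) + 40152/m(-101, -112) = 33573/(-31265) + 40152/121 = 33573*(-1/31265) + 40152*(1/121) = -33573/31265 + 40152/121 = 1251289947/3783065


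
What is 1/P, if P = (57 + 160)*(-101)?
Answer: -1/21917 ≈ -4.5627e-5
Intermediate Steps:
P = -21917 (P = 217*(-101) = -21917)
1/P = 1/(-21917) = -1/21917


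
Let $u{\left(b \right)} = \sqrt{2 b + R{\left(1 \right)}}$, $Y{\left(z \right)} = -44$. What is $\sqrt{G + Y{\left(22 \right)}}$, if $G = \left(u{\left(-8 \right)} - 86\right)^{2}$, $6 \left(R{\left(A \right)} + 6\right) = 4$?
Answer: $\frac{2 \sqrt{16494 - 1032 i \sqrt{3}}}{3} \approx 85.745 - 4.6326 i$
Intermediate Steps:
$R{\left(A \right)} = - \frac{16}{3}$ ($R{\left(A \right)} = -6 + \frac{1}{6} \cdot 4 = -6 + \frac{2}{3} = - \frac{16}{3}$)
$u{\left(b \right)} = \sqrt{- \frac{16}{3} + 2 b}$ ($u{\left(b \right)} = \sqrt{2 b - \frac{16}{3}} = \sqrt{- \frac{16}{3} + 2 b}$)
$G = \left(-86 + \frac{8 i \sqrt{3}}{3}\right)^{2}$ ($G = \left(\frac{\sqrt{-48 + 18 \left(-8\right)}}{3} - 86\right)^{2} = \left(\frac{\sqrt{-48 - 144}}{3} - 86\right)^{2} = \left(\frac{\sqrt{-192}}{3} - 86\right)^{2} = \left(\frac{8 i \sqrt{3}}{3} - 86\right)^{2} = \left(-86 + \frac{8 i \sqrt{3}}{3}\right)^{2} \approx 7374.7 - 794.43 i$)
$\sqrt{G + Y{\left(22 \right)}} = \sqrt{\left(\frac{22124}{3} - \frac{1376 i \sqrt{3}}{3}\right) - 44} = \sqrt{\frac{21992}{3} - \frac{1376 i \sqrt{3}}{3}}$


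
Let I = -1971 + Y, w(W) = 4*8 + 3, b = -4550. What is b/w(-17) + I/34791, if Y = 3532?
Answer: -4521269/34791 ≈ -129.96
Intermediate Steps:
w(W) = 35 (w(W) = 32 + 3 = 35)
I = 1561 (I = -1971 + 3532 = 1561)
b/w(-17) + I/34791 = -4550/35 + 1561/34791 = -4550*1/35 + 1561*(1/34791) = -130 + 1561/34791 = -4521269/34791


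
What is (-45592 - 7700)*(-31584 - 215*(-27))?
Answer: 1373814468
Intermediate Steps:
(-45592 - 7700)*(-31584 - 215*(-27)) = -53292*(-31584 + 5805) = -53292*(-25779) = 1373814468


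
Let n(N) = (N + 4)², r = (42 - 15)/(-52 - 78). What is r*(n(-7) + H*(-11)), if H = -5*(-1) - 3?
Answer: 27/10 ≈ 2.7000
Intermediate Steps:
r = -27/130 (r = 27/(-130) = 27*(-1/130) = -27/130 ≈ -0.20769)
H = 2 (H = 5 - 3 = 2)
n(N) = (4 + N)²
r*(n(-7) + H*(-11)) = -27*((4 - 7)² + 2*(-11))/130 = -27*((-3)² - 22)/130 = -27*(9 - 22)/130 = -27/130*(-13) = 27/10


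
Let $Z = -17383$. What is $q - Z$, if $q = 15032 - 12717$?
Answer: $19698$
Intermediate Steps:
$q = 2315$ ($q = 15032 - 12717 = 2315$)
$q - Z = 2315 - -17383 = 2315 + 17383 = 19698$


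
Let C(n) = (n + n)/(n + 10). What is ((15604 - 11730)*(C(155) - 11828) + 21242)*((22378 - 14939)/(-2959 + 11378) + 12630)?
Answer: -14608850024440438/25257 ≈ -5.7841e+11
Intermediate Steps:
C(n) = 2*n/(10 + n) (C(n) = (2*n)/(10 + n) = 2*n/(10 + n))
((15604 - 11730)*(C(155) - 11828) + 21242)*((22378 - 14939)/(-2959 + 11378) + 12630) = ((15604 - 11730)*(2*155/(10 + 155) - 11828) + 21242)*((22378 - 14939)/(-2959 + 11378) + 12630) = (3874*(2*155/165 - 11828) + 21242)*(7439/8419 + 12630) = (3874*(2*155*(1/165) - 11828) + 21242)*(7439*(1/8419) + 12630) = (3874*(62/33 - 11828) + 21242)*(7439/8419 + 12630) = (3874*(-390262/33) + 21242)*(106339409/8419) = (-1511874988/33 + 21242)*(106339409/8419) = -1511174002/33*106339409/8419 = -14608850024440438/25257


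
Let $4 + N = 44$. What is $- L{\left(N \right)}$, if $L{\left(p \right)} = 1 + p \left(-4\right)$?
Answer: $159$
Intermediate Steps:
$N = 40$ ($N = -4 + 44 = 40$)
$L{\left(p \right)} = 1 - 4 p$
$- L{\left(N \right)} = - (1 - 160) = \left(-1\right) \left(-159\right) = 159$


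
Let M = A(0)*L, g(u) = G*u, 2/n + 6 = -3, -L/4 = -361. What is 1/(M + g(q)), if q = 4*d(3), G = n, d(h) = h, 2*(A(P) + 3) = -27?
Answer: -3/71486 ≈ -4.1966e-5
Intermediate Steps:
L = 1444 (L = -4*(-361) = 1444)
A(P) = -33/2 (A(P) = -3 + (1/2)*(-27) = -3 - 27/2 = -33/2)
n = -2/9 (n = 2/(-6 - 3) = 2/(-9) = 2*(-1/9) = -2/9 ≈ -0.22222)
G = -2/9 ≈ -0.22222
q = 12 (q = 4*3 = 12)
g(u) = -2*u/9
M = -23826 (M = -33/2*1444 = -23826)
1/(M + g(q)) = 1/(-23826 - 2/9*12) = 1/(-23826 - 8/3) = 1/(-71486/3) = -3/71486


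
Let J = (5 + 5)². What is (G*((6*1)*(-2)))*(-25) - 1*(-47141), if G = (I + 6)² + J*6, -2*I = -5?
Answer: 248816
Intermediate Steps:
I = 5/2 (I = -½*(-5) = 5/2 ≈ 2.5000)
J = 100 (J = 10² = 100)
G = 2689/4 (G = (5/2 + 6)² + 100*6 = (17/2)² + 600 = 289/4 + 600 = 2689/4 ≈ 672.25)
(G*((6*1)*(-2)))*(-25) - 1*(-47141) = (2689*((6*1)*(-2))/4)*(-25) - 1*(-47141) = (2689*(6*(-2))/4)*(-25) + 47141 = ((2689/4)*(-12))*(-25) + 47141 = -8067*(-25) + 47141 = 201675 + 47141 = 248816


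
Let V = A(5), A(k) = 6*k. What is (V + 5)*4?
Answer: 140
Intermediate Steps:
V = 30 (V = 6*5 = 30)
(V + 5)*4 = (30 + 5)*4 = 35*4 = 140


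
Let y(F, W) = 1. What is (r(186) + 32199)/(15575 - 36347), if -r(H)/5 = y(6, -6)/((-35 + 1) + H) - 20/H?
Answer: -455172199/293632992 ≈ -1.5501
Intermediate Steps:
r(H) = -5/(-34 + H) + 100/H (r(H) = -5*(1/((-35 + 1) + H) - 20/H) = -5*(1/(-34 + H) - 20/H) = -5/(-34 + H) + 100/H)
(r(186) + 32199)/(15575 - 36347) = (5*(-680 + 19*186)/(186*(-34 + 186)) + 32199)/(15575 - 36347) = (5*(1/186)*(-680 + 3534)/152 + 32199)/(-20772) = (5*(1/186)*(1/152)*2854 + 32199)*(-1/20772) = (7135/14136 + 32199)*(-1/20772) = (455172199/14136)*(-1/20772) = -455172199/293632992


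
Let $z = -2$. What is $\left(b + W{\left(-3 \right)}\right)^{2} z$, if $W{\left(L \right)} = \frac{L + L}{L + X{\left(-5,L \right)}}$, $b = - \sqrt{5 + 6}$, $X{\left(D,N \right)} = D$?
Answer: $- \frac{185}{8} + 3 \sqrt{11} \approx -13.175$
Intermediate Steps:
$b = - \sqrt{11} \approx -3.3166$
$W{\left(L \right)} = \frac{2 L}{-5 + L}$ ($W{\left(L \right)} = \frac{L + L}{L - 5} = \frac{2 L}{-5 + L}$)
$\left(b + W{\left(-3 \right)}\right)^{2} z = \left(- \sqrt{11} + 2 \left(-3\right) \frac{1}{-5 - 3}\right)^{2} \left(-2\right) = \left(- \sqrt{11} + 2 \left(-3\right) \frac{1}{-8}\right)^{2} \left(-2\right) = \left(- \sqrt{11} + 2 \left(-3\right) \left(- \frac{1}{8}\right)\right)^{2} \left(-2\right) = \left(- \sqrt{11} + \frac{3}{4}\right)^{2} \left(-2\right) = \left(\frac{3}{4} - \sqrt{11}\right)^{2} \left(-2\right) = - 2 \left(\frac{3}{4} - \sqrt{11}\right)^{2}$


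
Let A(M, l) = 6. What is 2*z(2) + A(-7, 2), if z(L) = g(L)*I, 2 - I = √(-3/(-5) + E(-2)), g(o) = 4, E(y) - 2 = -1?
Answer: 22 - 16*√10/5 ≈ 11.881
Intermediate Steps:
E(y) = 1 (E(y) = 2 - 1 = 1)
I = 2 - 2*√10/5 (I = 2 - √(-3/(-5) + 1) = 2 - √(-3*(-⅕) + 1) = 2 - √(⅗ + 1) = 2 - √(8/5) = 2 - 2*√10/5 ≈ 0.73509)
z(L) = 8 - 8*√10/5 (z(L) = 4*(2 - 2*√10/5) = 8 - 8*√10/5)
2*z(2) + A(-7, 2) = 2*(8 - 8*√10/5) + 6 = (16 - 16*√10/5) + 6 = 22 - 16*√10/5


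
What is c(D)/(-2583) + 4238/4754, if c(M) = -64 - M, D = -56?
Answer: 5492393/6139791 ≈ 0.89456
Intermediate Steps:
c(D)/(-2583) + 4238/4754 = (-64 - 1*(-56))/(-2583) + 4238/4754 = (-64 + 56)*(-1/2583) + 4238*(1/4754) = -8*(-1/2583) + 2119/2377 = 8/2583 + 2119/2377 = 5492393/6139791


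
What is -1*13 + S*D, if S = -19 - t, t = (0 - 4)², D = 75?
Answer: -2638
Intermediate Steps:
t = 16 (t = (-4)² = 16)
S = -35 (S = -19 - 1*16 = -19 - 16 = -35)
-1*13 + S*D = -1*13 - 35*75 = -13 - 2625 = -2638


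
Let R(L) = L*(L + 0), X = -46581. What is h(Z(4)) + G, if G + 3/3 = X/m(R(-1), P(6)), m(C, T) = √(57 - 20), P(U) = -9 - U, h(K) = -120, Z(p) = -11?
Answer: -121 - 46581*√37/37 ≈ -7778.9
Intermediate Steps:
R(L) = L² (R(L) = L*L = L²)
m(C, T) = √37
G = -1 - 46581*√37/37 ≈ -7658.9
h(Z(4)) + G = -120 + (-1 - 46581*√37/37) = -121 - 46581*√37/37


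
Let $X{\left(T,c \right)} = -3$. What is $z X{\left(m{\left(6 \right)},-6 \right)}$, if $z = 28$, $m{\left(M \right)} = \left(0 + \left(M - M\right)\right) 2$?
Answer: $-84$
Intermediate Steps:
$m{\left(M \right)} = 0$ ($m{\left(M \right)} = \left(0 + 0\right) 2 = 0 \cdot 2 = 0$)
$z X{\left(m{\left(6 \right)},-6 \right)} = 28 \left(-3\right) = -84$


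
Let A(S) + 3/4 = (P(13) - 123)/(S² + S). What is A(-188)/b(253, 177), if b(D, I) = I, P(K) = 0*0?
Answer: -4415/1037102 ≈ -0.0042571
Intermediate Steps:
P(K) = 0
A(S) = -¾ - 123/(S + S²) (A(S) = -¾ + (0 - 123)/(S² + S) = -¾ - 123/(S + S²))
A(-188)/b(253, 177) = ((¾)*(-164 - 1*(-188) - 1*(-188)²)/(-188*(1 - 188)))/177 = ((¾)*(-1/188)*(-164 + 188 - 1*35344)/(-187))*(1/177) = ((¾)*(-1/188)*(-1/187)*(-164 + 188 - 35344))*(1/177) = ((¾)*(-1/188)*(-1/187)*(-35320))*(1/177) = -13245/17578*1/177 = -4415/1037102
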